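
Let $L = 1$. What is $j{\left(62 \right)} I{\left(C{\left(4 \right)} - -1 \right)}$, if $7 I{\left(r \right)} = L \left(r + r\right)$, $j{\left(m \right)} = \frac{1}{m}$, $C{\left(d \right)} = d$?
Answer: $\frac{5}{217} \approx 0.023041$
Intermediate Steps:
$I{\left(r \right)} = \frac{2 r}{7}$ ($I{\left(r \right)} = \frac{1 \left(r + r\right)}{7} = \frac{1 \cdot 2 r}{7} = \frac{2 r}{7}$)
$j{\left(62 \right)} I{\left(C{\left(4 \right)} - -1 \right)} = \frac{\frac{2}{7} \left(4 - -1\right)}{62} = \frac{\frac{2}{7} \left(4 + 1\right)}{62} = \frac{\frac{2}{7} \cdot 5}{62} = \frac{1}{62} \cdot \frac{10}{7} = \frac{5}{217}$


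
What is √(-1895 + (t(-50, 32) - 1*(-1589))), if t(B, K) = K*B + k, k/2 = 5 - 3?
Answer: I*√1902 ≈ 43.612*I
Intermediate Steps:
k = 4 (k = 2*(5 - 3) = 2*2 = 4)
t(B, K) = 4 + B*K (t(B, K) = K*B + 4 = B*K + 4 = 4 + B*K)
√(-1895 + (t(-50, 32) - 1*(-1589))) = √(-1895 + ((4 - 50*32) - 1*(-1589))) = √(-1895 + ((4 - 1600) + 1589)) = √(-1895 + (-1596 + 1589)) = √(-1895 - 7) = √(-1902) = I*√1902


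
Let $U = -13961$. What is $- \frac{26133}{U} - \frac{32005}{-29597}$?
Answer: $\frac{1220280206}{413203717} \approx 2.9532$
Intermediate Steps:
$- \frac{26133}{U} - \frac{32005}{-29597} = - \frac{26133}{-13961} - \frac{32005}{-29597} = \left(-26133\right) \left(- \frac{1}{13961}\right) - - \frac{32005}{29597} = \frac{26133}{13961} + \frac{32005}{29597} = \frac{1220280206}{413203717}$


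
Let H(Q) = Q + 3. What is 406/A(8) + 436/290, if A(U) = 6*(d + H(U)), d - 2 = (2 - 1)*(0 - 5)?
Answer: 34667/3480 ≈ 9.9618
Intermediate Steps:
H(Q) = 3 + Q
d = -3 (d = 2 + (2 - 1)*(0 - 5) = 2 + 1*(-5) = 2 - 5 = -3)
A(U) = 6*U (A(U) = 6*(-3 + (3 + U)) = 6*U)
406/A(8) + 436/290 = 406/((6*8)) + 436/290 = 406/48 + 436*(1/290) = 406*(1/48) + 218/145 = 203/24 + 218/145 = 34667/3480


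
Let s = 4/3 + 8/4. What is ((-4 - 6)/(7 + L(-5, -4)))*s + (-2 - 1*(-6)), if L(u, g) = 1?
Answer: -1/6 ≈ -0.16667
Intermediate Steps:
s = 10/3 (s = 4*(1/3) + 8*(1/4) = 4/3 + 2 = 10/3 ≈ 3.3333)
((-4 - 6)/(7 + L(-5, -4)))*s + (-2 - 1*(-6)) = ((-4 - 6)/(7 + 1))*(10/3) + (-2 - 1*(-6)) = -10/8*(10/3) + (-2 + 6) = -10*1/8*(10/3) + 4 = -5/4*10/3 + 4 = -25/6 + 4 = -1/6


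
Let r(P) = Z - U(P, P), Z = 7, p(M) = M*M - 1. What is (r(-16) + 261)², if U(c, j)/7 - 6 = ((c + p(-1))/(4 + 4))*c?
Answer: 4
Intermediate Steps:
p(M) = -1 + M² (p(M) = M² - 1 = -1 + M²)
U(c, j) = 42 + 7*c²/8 (U(c, j) = 42 + 7*(((c + (-1 + (-1)²))/(4 + 4))*c) = 42 + 7*(((c + (-1 + 1))/8)*c) = 42 + 7*(((c + 0)*(⅛))*c) = 42 + 7*((c*(⅛))*c) = 42 + 7*((c/8)*c) = 42 + 7*(c²/8) = 42 + 7*c²/8)
r(P) = -35 - 7*P²/8 (r(P) = 7 - (42 + 7*P²/8) = 7 + (-42 - 7*P²/8) = -35 - 7*P²/8)
(r(-16) + 261)² = ((-35 - 7/8*(-16)²) + 261)² = ((-35 - 7/8*256) + 261)² = ((-35 - 224) + 261)² = (-259 + 261)² = 2² = 4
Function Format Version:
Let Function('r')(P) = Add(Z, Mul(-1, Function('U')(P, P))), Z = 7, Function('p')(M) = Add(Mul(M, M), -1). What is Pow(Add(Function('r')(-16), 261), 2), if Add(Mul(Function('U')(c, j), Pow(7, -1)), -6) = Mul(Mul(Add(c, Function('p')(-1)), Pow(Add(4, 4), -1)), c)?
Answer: 4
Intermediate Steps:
Function('p')(M) = Add(-1, Pow(M, 2)) (Function('p')(M) = Add(Pow(M, 2), -1) = Add(-1, Pow(M, 2)))
Function('U')(c, j) = Add(42, Mul(Rational(7, 8), Pow(c, 2))) (Function('U')(c, j) = Add(42, Mul(7, Mul(Mul(Add(c, Add(-1, Pow(-1, 2))), Pow(Add(4, 4), -1)), c))) = Add(42, Mul(7, Mul(Mul(Add(c, Add(-1, 1)), Pow(8, -1)), c))) = Add(42, Mul(7, Mul(Mul(Add(c, 0), Rational(1, 8)), c))) = Add(42, Mul(7, Mul(Mul(c, Rational(1, 8)), c))) = Add(42, Mul(7, Mul(Mul(Rational(1, 8), c), c))) = Add(42, Mul(7, Mul(Rational(1, 8), Pow(c, 2)))) = Add(42, Mul(Rational(7, 8), Pow(c, 2))))
Function('r')(P) = Add(-35, Mul(Rational(-7, 8), Pow(P, 2))) (Function('r')(P) = Add(7, Mul(-1, Add(42, Mul(Rational(7, 8), Pow(P, 2))))) = Add(7, Add(-42, Mul(Rational(-7, 8), Pow(P, 2)))) = Add(-35, Mul(Rational(-7, 8), Pow(P, 2))))
Pow(Add(Function('r')(-16), 261), 2) = Pow(Add(Add(-35, Mul(Rational(-7, 8), Pow(-16, 2))), 261), 2) = Pow(Add(Add(-35, Mul(Rational(-7, 8), 256)), 261), 2) = Pow(Add(Add(-35, -224), 261), 2) = Pow(Add(-259, 261), 2) = Pow(2, 2) = 4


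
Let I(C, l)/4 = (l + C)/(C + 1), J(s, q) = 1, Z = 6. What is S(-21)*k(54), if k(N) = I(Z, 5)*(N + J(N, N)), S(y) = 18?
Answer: 43560/7 ≈ 6222.9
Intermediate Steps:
I(C, l) = 4*(C + l)/(1 + C) (I(C, l) = 4*((l + C)/(C + 1)) = 4*((C + l)/(1 + C)) = 4*(C + l)/(1 + C))
k(N) = 44/7 + 44*N/7 (k(N) = (4*(6 + 5)/(1 + 6))*(N + 1) = (4*11/7)*(1 + N) = (4*(1/7)*11)*(1 + N) = 44*(1 + N)/7 = 44/7 + 44*N/7)
S(-21)*k(54) = 18*(44/7 + (44/7)*54) = 18*(44/7 + 2376/7) = 18*(2420/7) = 43560/7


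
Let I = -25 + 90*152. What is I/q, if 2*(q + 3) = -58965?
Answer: -27310/58971 ≈ -0.46311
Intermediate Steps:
q = -58971/2 (q = -3 + (1/2)*(-58965) = -3 - 58965/2 = -58971/2 ≈ -29486.)
I = 13655 (I = -25 + 13680 = 13655)
I/q = 13655/(-58971/2) = 13655*(-2/58971) = -27310/58971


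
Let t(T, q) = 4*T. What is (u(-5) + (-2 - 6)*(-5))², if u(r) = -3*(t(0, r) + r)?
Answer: 3025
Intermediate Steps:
u(r) = -3*r (u(r) = -3*(4*0 + r) = -3*(0 + r) = -3*r)
(u(-5) + (-2 - 6)*(-5))² = (-3*(-5) + (-2 - 6)*(-5))² = (15 - 8*(-5))² = (15 + 40)² = 55² = 3025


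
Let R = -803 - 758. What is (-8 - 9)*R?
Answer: 26537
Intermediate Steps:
R = -1561
(-8 - 9)*R = (-8 - 9)*(-1561) = -17*(-1561) = 26537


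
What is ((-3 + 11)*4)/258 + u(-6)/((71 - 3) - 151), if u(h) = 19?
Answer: -1123/10707 ≈ -0.10488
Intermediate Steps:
((-3 + 11)*4)/258 + u(-6)/((71 - 3) - 151) = ((-3 + 11)*4)/258 + 19/((71 - 3) - 151) = (8*4)*(1/258) + 19/(68 - 151) = 32*(1/258) + 19/(-83) = 16/129 + 19*(-1/83) = 16/129 - 19/83 = -1123/10707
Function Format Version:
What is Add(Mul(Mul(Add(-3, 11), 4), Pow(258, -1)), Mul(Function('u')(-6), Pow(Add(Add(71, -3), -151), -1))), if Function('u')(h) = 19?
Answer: Rational(-1123, 10707) ≈ -0.10488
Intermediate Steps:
Add(Mul(Mul(Add(-3, 11), 4), Pow(258, -1)), Mul(Function('u')(-6), Pow(Add(Add(71, -3), -151), -1))) = Add(Mul(Mul(Add(-3, 11), 4), Pow(258, -1)), Mul(19, Pow(Add(Add(71, -3), -151), -1))) = Add(Mul(Mul(8, 4), Rational(1, 258)), Mul(19, Pow(Add(68, -151), -1))) = Add(Mul(32, Rational(1, 258)), Mul(19, Pow(-83, -1))) = Add(Rational(16, 129), Mul(19, Rational(-1, 83))) = Add(Rational(16, 129), Rational(-19, 83)) = Rational(-1123, 10707)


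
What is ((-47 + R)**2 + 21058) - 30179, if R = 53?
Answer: -9085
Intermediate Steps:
((-47 + R)**2 + 21058) - 30179 = ((-47 + 53)**2 + 21058) - 30179 = (6**2 + 21058) - 30179 = (36 + 21058) - 30179 = 21094 - 30179 = -9085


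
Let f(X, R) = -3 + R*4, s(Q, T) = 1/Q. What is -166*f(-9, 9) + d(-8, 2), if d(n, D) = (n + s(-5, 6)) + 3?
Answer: -27416/5 ≈ -5483.2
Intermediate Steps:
f(X, R) = -3 + 4*R
d(n, D) = 14/5 + n (d(n, D) = (n + 1/(-5)) + 3 = (n - ⅕) + 3 = (-⅕ + n) + 3 = 14/5 + n)
-166*f(-9, 9) + d(-8, 2) = -166*(-3 + 4*9) + (14/5 - 8) = -166*(-3 + 36) - 26/5 = -166*33 - 26/5 = -5478 - 26/5 = -27416/5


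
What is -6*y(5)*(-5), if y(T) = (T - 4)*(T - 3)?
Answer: 60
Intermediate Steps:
y(T) = (-4 + T)*(-3 + T)
-6*y(5)*(-5) = -6*(12 + 5**2 - 7*5)*(-5) = -6*(12 + 25 - 35)*(-5) = -6*2*(-5) = -12*(-5) = 60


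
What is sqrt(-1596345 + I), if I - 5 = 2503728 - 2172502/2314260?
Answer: 7*sqrt(2754979042338770)/385710 ≈ 952.57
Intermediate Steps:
I = 2897143480039/1157130 (I = 5 + (2503728 - 2172502/2314260) = 5 + (2503728 - 1*1086251/1157130) = 5 + (2503728 - 1086251/1157130) = 5 + 2897137694389/1157130 = 2897143480039/1157130 ≈ 2.5037e+6)
sqrt(-1596345 + I) = sqrt(-1596345 + 2897143480039/1157130) = sqrt(1049964790189/1157130) = 7*sqrt(2754979042338770)/385710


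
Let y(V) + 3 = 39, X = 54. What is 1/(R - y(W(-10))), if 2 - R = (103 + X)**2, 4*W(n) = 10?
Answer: -1/24683 ≈ -4.0514e-5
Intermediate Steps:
W(n) = 5/2 (W(n) = (1/4)*10 = 5/2)
y(V) = 36 (y(V) = -3 + 39 = 36)
R = -24647 (R = 2 - (103 + 54)**2 = 2 - 1*157**2 = 2 - 1*24649 = 2 - 24649 = -24647)
1/(R - y(W(-10))) = 1/(-24647 - 1*36) = 1/(-24647 - 36) = 1/(-24683) = -1/24683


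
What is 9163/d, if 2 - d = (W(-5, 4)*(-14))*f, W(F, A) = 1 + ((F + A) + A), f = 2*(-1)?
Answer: -833/10 ≈ -83.300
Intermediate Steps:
f = -2
W(F, A) = 1 + F + 2*A (W(F, A) = 1 + ((A + F) + A) = 1 + (F + 2*A) = 1 + F + 2*A)
d = -110 (d = 2 - (1 - 5 + 2*4)*(-14)*(-2) = 2 - (1 - 5 + 8)*(-14)*(-2) = 2 - 4*(-14)*(-2) = 2 - (-56)*(-2) = 2 - 1*112 = 2 - 112 = -110)
9163/d = 9163/(-110) = 9163*(-1/110) = -833/10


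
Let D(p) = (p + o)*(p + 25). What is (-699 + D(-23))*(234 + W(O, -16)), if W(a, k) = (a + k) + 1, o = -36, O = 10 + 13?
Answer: -197714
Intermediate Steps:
O = 23
W(a, k) = 1 + a + k
D(p) = (-36 + p)*(25 + p) (D(p) = (p - 36)*(p + 25) = (-36 + p)*(25 + p))
(-699 + D(-23))*(234 + W(O, -16)) = (-699 + (-900 + (-23)² - 11*(-23)))*(234 + (1 + 23 - 16)) = (-699 + (-900 + 529 + 253))*(234 + 8) = (-699 - 118)*242 = -817*242 = -197714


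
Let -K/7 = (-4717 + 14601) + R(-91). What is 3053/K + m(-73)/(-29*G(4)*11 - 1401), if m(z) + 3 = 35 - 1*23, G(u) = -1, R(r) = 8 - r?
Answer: -3932275/75611242 ≈ -0.052006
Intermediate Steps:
K = -69881 (K = -7*((-4717 + 14601) + (8 - 1*(-91))) = -7*(9884 + (8 + 91)) = -7*(9884 + 99) = -7*9983 = -69881)
m(z) = 9 (m(z) = -3 + (35 - 1*23) = -3 + (35 - 23) = -3 + 12 = 9)
3053/K + m(-73)/(-29*G(4)*11 - 1401) = 3053/(-69881) + 9/(-29*(-1)*11 - 1401) = 3053*(-1/69881) + 9/(29*11 - 1401) = -3053/69881 + 9/(319 - 1401) = -3053/69881 + 9/(-1082) = -3053/69881 + 9*(-1/1082) = -3053/69881 - 9/1082 = -3932275/75611242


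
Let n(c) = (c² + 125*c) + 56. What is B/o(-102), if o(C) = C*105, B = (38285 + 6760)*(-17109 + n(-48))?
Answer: 2967107/34 ≈ 87268.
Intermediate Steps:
n(c) = 56 + c² + 125*c
B = -934638705 (B = (38285 + 6760)*(-17109 + (56 + (-48)² + 125*(-48))) = 45045*(-17109 + (56 + 2304 - 6000)) = 45045*(-17109 - 3640) = 45045*(-20749) = -934638705)
o(C) = 105*C
B/o(-102) = -934638705/(105*(-102)) = -934638705/(-10710) = -934638705*(-1/10710) = 2967107/34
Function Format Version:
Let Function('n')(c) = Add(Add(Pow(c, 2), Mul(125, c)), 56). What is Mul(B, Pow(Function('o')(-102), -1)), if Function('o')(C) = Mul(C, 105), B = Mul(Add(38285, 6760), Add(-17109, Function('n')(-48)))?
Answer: Rational(2967107, 34) ≈ 87268.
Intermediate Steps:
Function('n')(c) = Add(56, Pow(c, 2), Mul(125, c))
B = -934638705 (B = Mul(Add(38285, 6760), Add(-17109, Add(56, Pow(-48, 2), Mul(125, -48)))) = Mul(45045, Add(-17109, Add(56, 2304, -6000))) = Mul(45045, Add(-17109, -3640)) = Mul(45045, -20749) = -934638705)
Function('o')(C) = Mul(105, C)
Mul(B, Pow(Function('o')(-102), -1)) = Mul(-934638705, Pow(Mul(105, -102), -1)) = Mul(-934638705, Pow(-10710, -1)) = Mul(-934638705, Rational(-1, 10710)) = Rational(2967107, 34)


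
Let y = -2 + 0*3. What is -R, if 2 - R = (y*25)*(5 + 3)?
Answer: -402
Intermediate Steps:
y = -2 (y = -2 + 0 = -2)
R = 402 (R = 2 - (-2*25)*(5 + 3) = 2 - (-50)*8 = 2 - 1*(-400) = 2 + 400 = 402)
-R = -1*402 = -402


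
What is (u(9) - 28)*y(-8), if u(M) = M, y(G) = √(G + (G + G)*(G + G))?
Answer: -38*√62 ≈ -299.21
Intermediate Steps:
y(G) = √(G + 4*G²) (y(G) = √(G + (2*G)*(2*G)) = √(G + 4*G²))
(u(9) - 28)*y(-8) = (9 - 28)*√(-8*(1 + 4*(-8))) = -19*2*√62 = -38*√62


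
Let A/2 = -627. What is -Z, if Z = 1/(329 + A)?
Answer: 1/925 ≈ 0.0010811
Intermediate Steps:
A = -1254 (A = 2*(-627) = -1254)
Z = -1/925 (Z = 1/(329 - 1254) = 1/(-925) = -1/925 ≈ -0.0010811)
-Z = -1*(-1/925) = 1/925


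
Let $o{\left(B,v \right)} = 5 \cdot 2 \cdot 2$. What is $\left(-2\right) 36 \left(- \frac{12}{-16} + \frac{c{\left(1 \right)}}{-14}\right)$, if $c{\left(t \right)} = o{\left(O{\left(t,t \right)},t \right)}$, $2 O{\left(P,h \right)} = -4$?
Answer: $\frac{342}{7} \approx 48.857$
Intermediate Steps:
$O{\left(P,h \right)} = -2$ ($O{\left(P,h \right)} = \frac{1}{2} \left(-4\right) = -2$)
$o{\left(B,v \right)} = 20$ ($o{\left(B,v \right)} = 10 \cdot 2 = 20$)
$c{\left(t \right)} = 20$
$\left(-2\right) 36 \left(- \frac{12}{-16} + \frac{c{\left(1 \right)}}{-14}\right) = \left(-2\right) 36 \left(- \frac{12}{-16} + \frac{20}{-14}\right) = - 72 \left(\left(-12\right) \left(- \frac{1}{16}\right) + 20 \left(- \frac{1}{14}\right)\right) = - 72 \left(\frac{3}{4} - \frac{10}{7}\right) = \left(-72\right) \left(- \frac{19}{28}\right) = \frac{342}{7}$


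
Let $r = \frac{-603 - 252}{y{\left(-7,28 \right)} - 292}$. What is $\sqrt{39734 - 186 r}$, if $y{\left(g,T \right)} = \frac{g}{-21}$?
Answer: $\frac{4 \sqrt{3000389}}{35} \approx 197.96$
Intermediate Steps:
$y{\left(g,T \right)} = - \frac{g}{21}$ ($y{\left(g,T \right)} = g \left(- \frac{1}{21}\right) = - \frac{g}{21}$)
$r = \frac{513}{175}$ ($r = \frac{-603 - 252}{\left(- \frac{1}{21}\right) \left(-7\right) - 292} = - \frac{855}{\frac{1}{3} - 292} = - \frac{855}{- \frac{875}{3}} = \left(-855\right) \left(- \frac{3}{875}\right) = \frac{513}{175} \approx 2.9314$)
$\sqrt{39734 - 186 r} = \sqrt{39734 - \frac{95418}{175}} = \sqrt{\frac{6858032}{175}} = \frac{4 \sqrt{3000389}}{35}$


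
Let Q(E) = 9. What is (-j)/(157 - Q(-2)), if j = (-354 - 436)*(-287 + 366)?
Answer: 31205/74 ≈ 421.69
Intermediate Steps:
j = -62410 (j = -790*79 = -62410)
(-j)/(157 - Q(-2)) = (-1*(-62410))/(157 - 1*9) = 62410/(157 - 9) = 62410/148 = 62410*(1/148) = 31205/74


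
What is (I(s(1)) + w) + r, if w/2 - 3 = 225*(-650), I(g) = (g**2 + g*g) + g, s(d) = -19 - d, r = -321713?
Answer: -613427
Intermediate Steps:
I(g) = g + 2*g**2 (I(g) = (g**2 + g**2) + g = 2*g**2 + g = g + 2*g**2)
w = -292494 (w = 6 + 2*(225*(-650)) = 6 + 2*(-146250) = 6 - 292500 = -292494)
(I(s(1)) + w) + r = ((-19 - 1*1)*(1 + 2*(-19 - 1*1)) - 292494) - 321713 = ((-19 - 1)*(1 + 2*(-19 - 1)) - 292494) - 321713 = (-20*(1 + 2*(-20)) - 292494) - 321713 = (-20*(1 - 40) - 292494) - 321713 = (-20*(-39) - 292494) - 321713 = (780 - 292494) - 321713 = -291714 - 321713 = -613427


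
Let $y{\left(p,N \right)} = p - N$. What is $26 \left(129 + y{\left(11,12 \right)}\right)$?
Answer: $3328$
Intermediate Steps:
$26 \left(129 + y{\left(11,12 \right)}\right) = 26 \left(129 + \left(11 - 12\right)\right) = 26 \left(129 - 1\right) = 26 \cdot 128 = 3328$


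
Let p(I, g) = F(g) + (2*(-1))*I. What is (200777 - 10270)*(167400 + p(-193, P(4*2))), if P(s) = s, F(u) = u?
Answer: 31965931558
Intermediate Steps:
p(I, g) = g - 2*I (p(I, g) = g + (2*(-1))*I = g - 2*I)
(200777 - 10270)*(167400 + p(-193, P(4*2))) = (200777 - 10270)*(167400 + (4*2 - 2*(-193))) = 190507*(167400 + (8 + 386)) = 190507*(167400 + 394) = 190507*167794 = 31965931558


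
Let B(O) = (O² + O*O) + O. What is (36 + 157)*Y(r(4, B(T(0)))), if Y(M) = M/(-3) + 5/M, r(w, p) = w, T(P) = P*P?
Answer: -193/12 ≈ -16.083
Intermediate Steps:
T(P) = P²
B(O) = O + 2*O² (B(O) = (O² + O²) + O = 2*O² + O = O + 2*O²)
Y(M) = 5/M - M/3 (Y(M) = M*(-⅓) + 5/M = -M/3 + 5/M = 5/M - M/3)
(36 + 157)*Y(r(4, B(T(0)))) = (36 + 157)*(5/4 - ⅓*4) = 193*(5*(¼) - 4/3) = 193*(5/4 - 4/3) = 193*(-1/12) = -193/12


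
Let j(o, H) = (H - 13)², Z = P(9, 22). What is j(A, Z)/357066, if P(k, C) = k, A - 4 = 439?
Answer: 8/178533 ≈ 4.4810e-5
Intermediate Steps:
A = 443 (A = 4 + 439 = 443)
Z = 9
j(o, H) = (-13 + H)²
j(A, Z)/357066 = (-13 + 9)²/357066 = (-4)²*(1/357066) = 16*(1/357066) = 8/178533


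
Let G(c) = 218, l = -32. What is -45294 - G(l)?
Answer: -45512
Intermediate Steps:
-45294 - G(l) = -45294 - 1*218 = -45294 - 218 = -45512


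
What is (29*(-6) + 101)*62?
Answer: -4526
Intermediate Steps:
(29*(-6) + 101)*62 = (-174 + 101)*62 = -73*62 = -4526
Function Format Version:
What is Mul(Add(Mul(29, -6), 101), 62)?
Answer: -4526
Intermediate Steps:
Mul(Add(Mul(29, -6), 101), 62) = Mul(Add(-174, 101), 62) = Mul(-73, 62) = -4526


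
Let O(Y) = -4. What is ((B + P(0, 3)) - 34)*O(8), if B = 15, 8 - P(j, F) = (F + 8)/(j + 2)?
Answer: 66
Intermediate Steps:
P(j, F) = 8 - (8 + F)/(2 + j) (P(j, F) = 8 - (F + 8)/(j + 2) = 8 - (8 + F)/(2 + j))
((B + P(0, 3)) - 34)*O(8) = ((15 + (8 - 1*3 + 8*0)/(2 + 0)) - 34)*(-4) = ((15 + (8 - 3 + 0)/2) - 34)*(-4) = ((15 + (1/2)*5) - 34)*(-4) = ((15 + 5/2) - 34)*(-4) = (35/2 - 34)*(-4) = -33/2*(-4) = 66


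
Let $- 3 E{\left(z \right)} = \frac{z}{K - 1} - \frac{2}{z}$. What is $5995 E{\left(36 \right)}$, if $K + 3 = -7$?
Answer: $\frac{359155}{54} \approx 6651.0$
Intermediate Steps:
$K = -10$ ($K = -3 - 7 = -10$)
$E{\left(z \right)} = \frac{z}{33} + \frac{2}{3 z}$ ($E{\left(z \right)} = - \frac{\frac{z}{-10 - 1} - \frac{2}{z}}{3} = - \frac{\frac{z}{-11} - \frac{2}{z}}{3} = - \frac{z \left(- \frac{1}{11}\right) - \frac{2}{z}}{3} = - \frac{- \frac{z}{11} - \frac{2}{z}}{3} = - \frac{- \frac{2}{z} - \frac{z}{11}}{3} = \frac{z}{33} + \frac{2}{3 z}$)
$5995 E{\left(36 \right)} = 5995 \frac{22 + 36^{2}}{33 \cdot 36} = 5995 \cdot \frac{1}{33} \cdot \frac{1}{36} \left(22 + 1296\right) = 5995 \cdot \frac{1}{33} \cdot \frac{1}{36} \cdot 1318 = 5995 \cdot \frac{659}{594} = \frac{359155}{54}$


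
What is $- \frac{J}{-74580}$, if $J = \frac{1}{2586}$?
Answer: $\frac{1}{192863880} \approx 5.185 \cdot 10^{-9}$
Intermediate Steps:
$J = \frac{1}{2586} \approx 0.0003867$
$- \frac{J}{-74580} = - \frac{1}{2586 \left(-74580\right)} = - \frac{-1}{2586 \cdot 74580} = \left(-1\right) \left(- \frac{1}{192863880}\right) = \frac{1}{192863880}$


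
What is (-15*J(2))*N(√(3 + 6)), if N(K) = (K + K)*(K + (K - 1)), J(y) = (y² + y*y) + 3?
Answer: -4950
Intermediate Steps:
J(y) = 3 + 2*y² (J(y) = (y² + y²) + 3 = 2*y² + 3 = 3 + 2*y²)
N(K) = 2*K*(-1 + 2*K) (N(K) = (2*K)*(K + (-1 + K)) = (2*K)*(-1 + 2*K) = 2*K*(-1 + 2*K))
(-15*J(2))*N(√(3 + 6)) = (-15*(3 + 2*2²))*(2*√(3 + 6)*(-1 + 2*√(3 + 6))) = (-15*(3 + 2*4))*(2*√9*(-1 + 2*√9)) = (-15*(3 + 8))*(2*3*(-1 + 2*3)) = (-15*11)*(2*3*(-1 + 6)) = -330*3*5 = -165*30 = -4950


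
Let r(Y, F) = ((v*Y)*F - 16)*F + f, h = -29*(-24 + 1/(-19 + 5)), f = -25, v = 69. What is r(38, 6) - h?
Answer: 1310021/14 ≈ 93573.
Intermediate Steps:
h = 9773/14 (h = -29*(-24 + 1/(-14)) = -29*(-24 - 1/14) = -29*(-337/14) = 9773/14 ≈ 698.07)
r(Y, F) = -25 + F*(-16 + 69*F*Y) (r(Y, F) = ((69*Y)*F - 16)*F - 25 = (69*F*Y - 16)*F - 25 = (-16 + 69*F*Y)*F - 25 = F*(-16 + 69*F*Y) - 25 = -25 + F*(-16 + 69*F*Y))
r(38, 6) - h = (-25 - 16*6 + 69*38*6²) - 1*9773/14 = (-25 - 96 + 69*38*36) - 9773/14 = (-25 - 96 + 94392) - 9773/14 = 94271 - 9773/14 = 1310021/14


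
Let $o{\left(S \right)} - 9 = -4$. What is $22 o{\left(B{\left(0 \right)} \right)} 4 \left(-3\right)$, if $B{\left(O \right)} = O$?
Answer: $-1320$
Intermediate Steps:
$o{\left(S \right)} = 5$ ($o{\left(S \right)} = 9 - 4 = 5$)
$22 o{\left(B{\left(0 \right)} \right)} 4 \left(-3\right) = 22 \cdot 5 \cdot 4 \left(-3\right) = 110 \left(-12\right) = -1320$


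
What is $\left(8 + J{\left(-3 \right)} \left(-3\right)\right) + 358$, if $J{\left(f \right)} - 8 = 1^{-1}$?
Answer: $339$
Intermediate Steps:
$J{\left(f \right)} = 9$ ($J{\left(f \right)} = 8 + 1^{-1} = 8 + 1 = 9$)
$\left(8 + J{\left(-3 \right)} \left(-3\right)\right) + 358 = \left(8 + 9 \left(-3\right)\right) + 358 = \left(8 - 27\right) + 358 = -19 + 358 = 339$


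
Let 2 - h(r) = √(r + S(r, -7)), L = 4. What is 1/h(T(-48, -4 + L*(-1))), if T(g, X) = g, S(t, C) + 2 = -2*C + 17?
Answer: 2/23 + I*√19/23 ≈ 0.086957 + 0.18952*I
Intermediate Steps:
S(t, C) = 15 - 2*C (S(t, C) = -2 + (-2*C + 17) = -2 + (17 - 2*C) = 15 - 2*C)
h(r) = 2 - √(29 + r) (h(r) = 2 - √(r + (15 - 2*(-7))) = 2 - √(r + (15 + 14)) = 2 - √(r + 29) = 2 - √(29 + r))
1/h(T(-48, -4 + L*(-1))) = 1/(2 - √(29 - 48)) = 1/(2 - √(-19)) = 1/(2 - I*√19)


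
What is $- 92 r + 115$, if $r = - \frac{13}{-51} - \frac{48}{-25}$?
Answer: $- \frac{108491}{1275} \approx -85.091$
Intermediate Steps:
$r = \frac{2773}{1275}$ ($r = \left(-13\right) \left(- \frac{1}{51}\right) - - \frac{48}{25} = \frac{13}{51} + \frac{48}{25} = \frac{2773}{1275} \approx 2.1749$)
$- 92 r + 115 = \left(-92\right) \frac{2773}{1275} + 115 = - \frac{255116}{1275} + 115 = - \frac{108491}{1275}$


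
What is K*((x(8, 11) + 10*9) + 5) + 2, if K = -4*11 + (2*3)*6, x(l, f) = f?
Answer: -846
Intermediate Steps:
K = -8 (K = -44 + 6*6 = -44 + 36 = -8)
K*((x(8, 11) + 10*9) + 5) + 2 = -8*((11 + 10*9) + 5) + 2 = -8*((11 + 90) + 5) + 2 = -8*(101 + 5) + 2 = -8*106 + 2 = -848 + 2 = -846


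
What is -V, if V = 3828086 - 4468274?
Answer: 640188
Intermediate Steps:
V = -640188
-V = -1*(-640188) = 640188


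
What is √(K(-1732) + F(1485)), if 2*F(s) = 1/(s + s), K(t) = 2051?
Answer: √2010185265/990 ≈ 45.288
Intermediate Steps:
F(s) = 1/(4*s) (F(s) = 1/(2*(s + s)) = 1/(2*((2*s))) = (1/(2*s))/2 = 1/(4*s))
√(K(-1732) + F(1485)) = √(2051 + (¼)/1485) = √(2051 + (¼)*(1/1485)) = √(2051 + 1/5940) = √(12182941/5940) = √2010185265/990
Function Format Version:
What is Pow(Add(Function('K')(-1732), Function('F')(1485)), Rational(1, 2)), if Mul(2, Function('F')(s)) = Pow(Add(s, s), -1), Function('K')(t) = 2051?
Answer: Mul(Rational(1, 990), Pow(2010185265, Rational(1, 2))) ≈ 45.288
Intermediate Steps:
Function('F')(s) = Mul(Rational(1, 4), Pow(s, -1)) (Function('F')(s) = Mul(Rational(1, 2), Pow(Add(s, s), -1)) = Mul(Rational(1, 2), Pow(Mul(2, s), -1)) = Mul(Rational(1, 2), Mul(Rational(1, 2), Pow(s, -1))) = Mul(Rational(1, 4), Pow(s, -1)))
Pow(Add(Function('K')(-1732), Function('F')(1485)), Rational(1, 2)) = Pow(Add(2051, Mul(Rational(1, 4), Pow(1485, -1))), Rational(1, 2)) = Pow(Add(2051, Mul(Rational(1, 4), Rational(1, 1485))), Rational(1, 2)) = Pow(Add(2051, Rational(1, 5940)), Rational(1, 2)) = Pow(Rational(12182941, 5940), Rational(1, 2)) = Mul(Rational(1, 990), Pow(2010185265, Rational(1, 2)))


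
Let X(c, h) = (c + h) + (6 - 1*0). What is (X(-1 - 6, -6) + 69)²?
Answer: 3844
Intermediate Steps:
X(c, h) = 6 + c + h (X(c, h) = (c + h) + (6 + 0) = (c + h) + 6 = 6 + c + h)
(X(-1 - 6, -6) + 69)² = ((6 + (-1 - 6) - 6) + 69)² = ((6 - 7 - 6) + 69)² = (-7 + 69)² = 62² = 3844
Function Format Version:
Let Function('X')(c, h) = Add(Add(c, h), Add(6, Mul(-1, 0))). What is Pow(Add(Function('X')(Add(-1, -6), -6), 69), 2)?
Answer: 3844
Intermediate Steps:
Function('X')(c, h) = Add(6, c, h) (Function('X')(c, h) = Add(Add(c, h), Add(6, 0)) = Add(Add(c, h), 6) = Add(6, c, h))
Pow(Add(Function('X')(Add(-1, -6), -6), 69), 2) = Pow(Add(Add(6, Add(-1, -6), -6), 69), 2) = Pow(Add(Add(6, -7, -6), 69), 2) = Pow(Add(-7, 69), 2) = Pow(62, 2) = 3844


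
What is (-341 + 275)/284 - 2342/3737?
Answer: -455885/530654 ≈ -0.85910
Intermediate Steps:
(-341 + 275)/284 - 2342/3737 = -66*1/284 - 2342*1/3737 = -33/142 - 2342/3737 = -455885/530654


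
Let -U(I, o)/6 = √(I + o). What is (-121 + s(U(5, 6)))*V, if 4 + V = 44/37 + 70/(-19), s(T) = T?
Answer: 552486/703 + 27396*√11/703 ≈ 915.15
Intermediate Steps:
U(I, o) = -6*√(I + o)
V = -4566/703 (V = -4 + (44/37 + 70/(-19)) = -4 + (44*(1/37) + 70*(-1/19)) = -4 + (44/37 - 70/19) = -4 - 1754/703 = -4566/703 ≈ -6.4950)
(-121 + s(U(5, 6)))*V = (-121 - 6*√(5 + 6))*(-4566/703) = (-121 - 6*√11)*(-4566/703) = 552486/703 + 27396*√11/703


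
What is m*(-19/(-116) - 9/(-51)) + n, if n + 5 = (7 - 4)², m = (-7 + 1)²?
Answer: 8011/493 ≈ 16.249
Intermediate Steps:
m = 36 (m = (-6)² = 36)
n = 4 (n = -5 + (7 - 4)² = -5 + 3² = -5 + 9 = 4)
m*(-19/(-116) - 9/(-51)) + n = 36*(-19/(-116) - 9/(-51)) + 4 = 36*(-19*(-1/116) - 9*(-1/51)) + 4 = 36*(19/116 + 3/17) + 4 = 36*(671/1972) + 4 = 6039/493 + 4 = 8011/493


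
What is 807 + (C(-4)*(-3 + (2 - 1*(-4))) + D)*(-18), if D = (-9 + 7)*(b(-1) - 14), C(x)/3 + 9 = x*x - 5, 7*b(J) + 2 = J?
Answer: -255/7 ≈ -36.429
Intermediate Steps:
b(J) = -2/7 + J/7
C(x) = -42 + 3*x² (C(x) = -27 + 3*(x*x - 5) = -27 + 3*(x² - 5) = -27 + 3*(-5 + x²) = -27 + (-15 + 3*x²) = -42 + 3*x²)
D = 202/7 (D = (-9 + 7)*((-2/7 + (⅐)*(-1)) - 14) = -2*((-2/7 - ⅐) - 14) = -2*(-3/7 - 14) = -2*(-101/7) = 202/7 ≈ 28.857)
807 + (C(-4)*(-3 + (2 - 1*(-4))) + D)*(-18) = 807 + ((-42 + 3*(-4)²)*(-3 + (2 - 1*(-4))) + 202/7)*(-18) = 807 + ((-42 + 3*16)*(-3 + (2 + 4)) + 202/7)*(-18) = 807 + ((-42 + 48)*(-3 + 6) + 202/7)*(-18) = 807 + (6*3 + 202/7)*(-18) = 807 + (18 + 202/7)*(-18) = 807 + (328/7)*(-18) = 807 - 5904/7 = -255/7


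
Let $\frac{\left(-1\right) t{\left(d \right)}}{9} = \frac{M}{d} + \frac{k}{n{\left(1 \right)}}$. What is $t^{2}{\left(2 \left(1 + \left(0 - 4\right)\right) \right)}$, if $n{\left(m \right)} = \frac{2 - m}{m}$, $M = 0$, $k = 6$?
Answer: $2916$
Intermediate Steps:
$n{\left(m \right)} = \frac{2 - m}{m}$
$t{\left(d \right)} = -54$ ($t{\left(d \right)} = - 9 \left(\frac{0}{d} + \frac{6}{1^{-1} \left(2 - 1\right)}\right) = - 9 \left(0 + \frac{6}{1 \left(2 - 1\right)}\right) = - 9 \left(0 + \frac{6}{1 \cdot 1}\right) = - 9 \left(0 + \frac{6}{1}\right) = - 9 \left(0 + 6 \cdot 1\right) = - 9 \left(0 + 6\right) = \left(-9\right) 6 = -54$)
$t^{2}{\left(2 \left(1 + \left(0 - 4\right)\right) \right)} = \left(-54\right)^{2} = 2916$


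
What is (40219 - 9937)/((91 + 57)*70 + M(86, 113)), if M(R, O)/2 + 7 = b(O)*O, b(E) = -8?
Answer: 5047/1423 ≈ 3.5467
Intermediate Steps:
M(R, O) = -14 - 16*O (M(R, O) = -14 + 2*(-8*O) = -14 - 16*O)
(40219 - 9937)/((91 + 57)*70 + M(86, 113)) = (40219 - 9937)/((91 + 57)*70 + (-14 - 16*113)) = 30282/(148*70 + (-14 - 1808)) = 30282/(10360 - 1822) = 30282/8538 = 30282*(1/8538) = 5047/1423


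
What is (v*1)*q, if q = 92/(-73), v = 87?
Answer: -8004/73 ≈ -109.64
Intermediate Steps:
q = -92/73 (q = 92*(-1/73) = -92/73 ≈ -1.2603)
(v*1)*q = (87*1)*(-92/73) = 87*(-92/73) = -8004/73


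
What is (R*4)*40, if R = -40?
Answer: -6400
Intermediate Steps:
(R*4)*40 = -40*4*40 = -160*40 = -6400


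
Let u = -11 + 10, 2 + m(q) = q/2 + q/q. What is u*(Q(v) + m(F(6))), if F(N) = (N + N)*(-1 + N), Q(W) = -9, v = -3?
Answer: -20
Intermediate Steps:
F(N) = 2*N*(-1 + N) (F(N) = (2*N)*(-1 + N) = 2*N*(-1 + N))
m(q) = -1 + q/2 (m(q) = -2 + (q/2 + q/q) = -2 + (q*(½) + 1) = -2 + (q/2 + 1) = -2 + (1 + q/2) = -1 + q/2)
u = -1
u*(Q(v) + m(F(6))) = -(-9 + (-1 + (2*6*(-1 + 6))/2)) = -(-9 + (-1 + (2*6*5)/2)) = -(-9 + (-1 + (½)*60)) = -(-9 + (-1 + 30)) = -(-9 + 29) = -1*20 = -20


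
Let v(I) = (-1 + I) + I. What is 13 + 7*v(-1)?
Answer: -8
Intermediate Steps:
v(I) = -1 + 2*I
13 + 7*v(-1) = 13 + 7*(-1 + 2*(-1)) = 13 + 7*(-1 - 2) = 13 + 7*(-3) = 13 - 21 = -8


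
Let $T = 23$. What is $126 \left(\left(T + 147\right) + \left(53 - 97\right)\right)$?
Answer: $15876$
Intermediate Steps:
$126 \left(\left(T + 147\right) + \left(53 - 97\right)\right) = 126 \left(\left(23 + 147\right) + \left(53 - 97\right)\right) = 126 \left(170 + \left(53 - 97\right)\right) = 126 \left(170 - 44\right) = 126 \cdot 126 = 15876$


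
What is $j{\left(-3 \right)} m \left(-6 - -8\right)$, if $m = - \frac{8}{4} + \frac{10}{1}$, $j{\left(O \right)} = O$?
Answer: $-48$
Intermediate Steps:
$m = 8$ ($m = \left(-8\right) \frac{1}{4} + 10 \cdot 1 = -2 + 10 = 8$)
$j{\left(-3 \right)} m \left(-6 - -8\right) = \left(-3\right) 8 \left(-6 - -8\right) = - 24 \left(-6 + 8\right) = \left(-24\right) 2 = -48$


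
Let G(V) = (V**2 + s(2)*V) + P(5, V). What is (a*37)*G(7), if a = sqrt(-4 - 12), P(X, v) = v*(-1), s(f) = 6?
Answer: 12432*I ≈ 12432.0*I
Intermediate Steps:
P(X, v) = -v
G(V) = V**2 + 5*V (G(V) = (V**2 + 6*V) - V = V**2 + 5*V)
a = 4*I (a = sqrt(-16) = 4*I ≈ 4.0*I)
(a*37)*G(7) = ((4*I)*37)*(7*(5 + 7)) = (148*I)*(7*12) = (148*I)*84 = 12432*I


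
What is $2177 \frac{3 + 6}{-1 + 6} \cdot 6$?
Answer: $\frac{117558}{5} \approx 23512.0$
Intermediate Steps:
$2177 \frac{3 + 6}{-1 + 6} \cdot 6 = 2177 \cdot \frac{9}{5} \cdot 6 = 2177 \cdot \frac{54}{5} = \frac{117558}{5}$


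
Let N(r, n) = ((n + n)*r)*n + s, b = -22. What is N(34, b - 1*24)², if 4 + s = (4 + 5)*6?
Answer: 20718147844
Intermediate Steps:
s = 50 (s = -4 + (4 + 5)*6 = -4 + 9*6 = -4 + 54 = 50)
N(r, n) = 50 + 2*r*n² (N(r, n) = ((n + n)*r)*n + 50 = ((2*n)*r)*n + 50 = (2*n*r)*n + 50 = 2*r*n² + 50 = 50 + 2*r*n²)
N(34, b - 1*24)² = (50 + 2*34*(-22 - 1*24)²)² = (50 + 2*34*(-22 - 24)²)² = (50 + 2*34*(-46)²)² = (50 + 2*34*2116)² = (50 + 143888)² = 143938² = 20718147844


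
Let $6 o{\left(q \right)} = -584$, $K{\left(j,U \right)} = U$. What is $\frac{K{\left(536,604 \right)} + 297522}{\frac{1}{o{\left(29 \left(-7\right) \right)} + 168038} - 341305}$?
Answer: $- \frac{150202437572}{171956967707} \approx -0.87349$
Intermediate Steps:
$o{\left(q \right)} = - \frac{292}{3}$ ($o{\left(q \right)} = \frac{1}{6} \left(-584\right) = - \frac{292}{3}$)
$\frac{K{\left(536,604 \right)} + 297522}{\frac{1}{o{\left(29 \left(-7\right) \right)} + 168038} - 341305} = \frac{604 + 297522}{\frac{1}{- \frac{292}{3} + 168038} - 341305} = \frac{298126}{\frac{1}{\frac{503822}{3}} - 341305} = \frac{298126}{\frac{3}{503822} - 341305} = \frac{298126}{- \frac{171956967707}{503822}} = 298126 \left(- \frac{503822}{171956967707}\right) = - \frac{150202437572}{171956967707}$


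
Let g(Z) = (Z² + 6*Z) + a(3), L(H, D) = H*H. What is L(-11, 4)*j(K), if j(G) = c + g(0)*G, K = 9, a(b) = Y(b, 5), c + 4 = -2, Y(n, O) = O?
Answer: 4719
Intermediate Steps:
c = -6 (c = -4 - 2 = -6)
L(H, D) = H²
a(b) = 5
g(Z) = 5 + Z² + 6*Z (g(Z) = (Z² + 6*Z) + 5 = 5 + Z² + 6*Z)
j(G) = -6 + 5*G (j(G) = -6 + (5 + 0² + 6*0)*G = -6 + (5 + 0 + 0)*G = -6 + 5*G)
L(-11, 4)*j(K) = (-11)²*(-6 + 5*9) = 121*(-6 + 45) = 121*39 = 4719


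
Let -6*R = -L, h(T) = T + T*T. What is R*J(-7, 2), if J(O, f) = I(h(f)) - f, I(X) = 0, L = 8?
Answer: -8/3 ≈ -2.6667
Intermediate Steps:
h(T) = T + T²
J(O, f) = -f (J(O, f) = 0 - f = -f)
R = 4/3 (R = -(-1)*8/6 = -⅙*(-8) = 4/3 ≈ 1.3333)
R*J(-7, 2) = 4*(-1*2)/3 = (4/3)*(-2) = -8/3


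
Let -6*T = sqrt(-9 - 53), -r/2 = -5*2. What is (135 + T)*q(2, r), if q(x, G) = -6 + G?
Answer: 1890 - 7*I*sqrt(62)/3 ≈ 1890.0 - 18.373*I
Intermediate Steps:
r = 20 (r = -(-10)*2 = -2*(-10) = 20)
T = -I*sqrt(62)/6 (T = -sqrt(-9 - 53)/6 = -I*sqrt(62)/6 ≈ -1.3123*I)
(135 + T)*q(2, r) = (135 - I*sqrt(62)/6)*(-6 + 20) = (135 - I*sqrt(62)/6)*14 = 1890 - 7*I*sqrt(62)/3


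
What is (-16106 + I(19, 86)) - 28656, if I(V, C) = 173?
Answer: -44589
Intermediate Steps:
(-16106 + I(19, 86)) - 28656 = (-16106 + 173) - 28656 = -15933 - 28656 = -44589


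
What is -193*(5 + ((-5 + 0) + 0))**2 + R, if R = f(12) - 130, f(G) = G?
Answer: -118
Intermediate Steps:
R = -118 (R = 12 - 130 = -118)
-193*(5 + ((-5 + 0) + 0))**2 + R = -193*(5 + ((-5 + 0) + 0))**2 - 118 = -193*(5 + (-5 + 0))**2 - 118 = -193*(5 - 5)**2 - 118 = -193*0**2 - 118 = -193*0 - 118 = 0 - 118 = -118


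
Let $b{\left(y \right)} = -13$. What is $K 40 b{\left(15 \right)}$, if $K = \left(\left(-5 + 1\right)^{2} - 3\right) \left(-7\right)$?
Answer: $47320$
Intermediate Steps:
$K = -91$ ($K = \left(\left(-4\right)^{2} - 3\right) \left(-7\right) = \left(16 - 3\right) \left(-7\right) = 13 \left(-7\right) = -91$)
$K 40 b{\left(15 \right)} = \left(-91\right) 40 \left(-13\right) = \left(-3640\right) \left(-13\right) = 47320$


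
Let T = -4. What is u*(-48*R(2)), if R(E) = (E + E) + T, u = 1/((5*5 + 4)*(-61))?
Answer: 0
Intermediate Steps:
u = -1/1769 (u = -1/61/(25 + 4) = -1/61/29 = (1/29)*(-1/61) = -1/1769 ≈ -0.00056529)
R(E) = -4 + 2*E (R(E) = (E + E) - 4 = 2*E - 4 = -4 + 2*E)
u*(-48*R(2)) = -(-48)*(-4 + 2*2)/1769 = -(-48)*(-4 + 4)/1769 = -(-48)*0/1769 = -1/1769*0 = 0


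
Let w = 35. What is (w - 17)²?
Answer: 324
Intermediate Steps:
(w - 17)² = (35 - 17)² = 18² = 324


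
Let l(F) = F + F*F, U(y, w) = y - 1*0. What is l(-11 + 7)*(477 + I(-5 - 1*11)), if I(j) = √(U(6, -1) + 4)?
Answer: 5724 + 12*√10 ≈ 5761.9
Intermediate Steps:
U(y, w) = y (U(y, w) = y + 0 = y)
l(F) = F + F²
I(j) = √10 (I(j) = √(6 + 4) = √10)
l(-11 + 7)*(477 + I(-5 - 1*11)) = ((-11 + 7)*(1 + (-11 + 7)))*(477 + √10) = (-4*(1 - 4))*(477 + √10) = (-4*(-3))*(477 + √10) = 12*(477 + √10) = 5724 + 12*√10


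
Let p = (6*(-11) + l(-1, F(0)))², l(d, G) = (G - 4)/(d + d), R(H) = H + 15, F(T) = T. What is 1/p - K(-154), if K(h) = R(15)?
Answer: -122879/4096 ≈ -30.000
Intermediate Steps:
R(H) = 15 + H
K(h) = 30 (K(h) = 15 + 15 = 30)
l(d, G) = (-4 + G)/(2*d) (l(d, G) = (-4 + G)/((2*d)) = (-4 + G)*(1/(2*d)) = (-4 + G)/(2*d))
p = 4096 (p = (6*(-11) + (½)*(-4 + 0)/(-1))² = (-66 + (½)*(-1)*(-4))² = (-66 + 2)² = (-64)² = 4096)
1/p - K(-154) = 1/4096 - 1*30 = 1/4096 - 30 = -122879/4096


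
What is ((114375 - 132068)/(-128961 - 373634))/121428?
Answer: 17693/61029105660 ≈ 2.8991e-7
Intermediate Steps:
((114375 - 132068)/(-128961 - 373634))/121428 = -17693/(-502595)*(1/121428) = -17693*(-1/502595)*(1/121428) = (17693/502595)*(1/121428) = 17693/61029105660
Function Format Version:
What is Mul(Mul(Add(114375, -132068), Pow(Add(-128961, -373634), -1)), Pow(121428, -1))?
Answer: Rational(17693, 61029105660) ≈ 2.8991e-7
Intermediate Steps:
Mul(Mul(Add(114375, -132068), Pow(Add(-128961, -373634), -1)), Pow(121428, -1)) = Mul(Mul(-17693, Pow(-502595, -1)), Rational(1, 121428)) = Mul(Mul(-17693, Rational(-1, 502595)), Rational(1, 121428)) = Mul(Rational(17693, 502595), Rational(1, 121428)) = Rational(17693, 61029105660)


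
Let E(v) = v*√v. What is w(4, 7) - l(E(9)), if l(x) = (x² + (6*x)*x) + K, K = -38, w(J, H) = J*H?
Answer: -5037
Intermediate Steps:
E(v) = v^(3/2)
w(J, H) = H*J
l(x) = -38 + 7*x² (l(x) = (x² + (6*x)*x) - 38 = (x² + 6*x²) - 38 = 7*x² - 38 = -38 + 7*x²)
w(4, 7) - l(E(9)) = 7*4 - (-38 + 7*(9^(3/2))²) = 28 - (-38 + 7*27²) = 28 - (-38 + 7*729) = 28 - (-38 + 5103) = 28 - 1*5065 = 28 - 5065 = -5037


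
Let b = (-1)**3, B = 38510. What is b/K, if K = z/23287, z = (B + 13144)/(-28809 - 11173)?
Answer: 465530417/25827 ≈ 18025.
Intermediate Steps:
b = -1
z = -25827/19991 (z = (38510 + 13144)/(-28809 - 11173) = 51654/(-39982) = 51654*(-1/39982) = -25827/19991 ≈ -1.2919)
K = -25827/465530417 (K = -25827/19991/23287 = -25827/19991*1/23287 = -25827/465530417 ≈ -5.5479e-5)
b/K = -1/(-25827/465530417) = -1*(-465530417/25827) = 465530417/25827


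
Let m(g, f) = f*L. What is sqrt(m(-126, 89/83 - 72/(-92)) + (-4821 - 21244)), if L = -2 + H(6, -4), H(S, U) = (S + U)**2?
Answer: I*sqrt(94974664727)/1909 ≈ 161.44*I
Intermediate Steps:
L = 2 (L = -2 + (6 - 4)**2 = -2 + 2**2 = -2 + 4 = 2)
m(g, f) = 2*f (m(g, f) = f*2 = 2*f)
sqrt(m(-126, 89/83 - 72/(-92)) + (-4821 - 21244)) = sqrt(2*(89/83 - 72/(-92)) + (-4821 - 21244)) = sqrt(2*(89*(1/83) - 72*(-1/92)) - 26065) = sqrt(2*(89/83 + 18/23) - 26065) = sqrt(2*(3541/1909) - 26065) = sqrt(7082/1909 - 26065) = sqrt(-49751003/1909) = I*sqrt(94974664727)/1909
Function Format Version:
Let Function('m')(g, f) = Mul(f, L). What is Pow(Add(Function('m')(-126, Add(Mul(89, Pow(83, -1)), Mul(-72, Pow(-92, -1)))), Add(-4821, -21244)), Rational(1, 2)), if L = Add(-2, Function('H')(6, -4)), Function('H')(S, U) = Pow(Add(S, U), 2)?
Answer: Mul(Rational(1, 1909), I, Pow(94974664727, Rational(1, 2))) ≈ Mul(161.44, I)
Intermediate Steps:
L = 2 (L = Add(-2, Pow(Add(6, -4), 2)) = Add(-2, Pow(2, 2)) = Add(-2, 4) = 2)
Function('m')(g, f) = Mul(2, f) (Function('m')(g, f) = Mul(f, 2) = Mul(2, f))
Pow(Add(Function('m')(-126, Add(Mul(89, Pow(83, -1)), Mul(-72, Pow(-92, -1)))), Add(-4821, -21244)), Rational(1, 2)) = Pow(Add(Mul(2, Add(Mul(89, Pow(83, -1)), Mul(-72, Pow(-92, -1)))), Add(-4821, -21244)), Rational(1, 2)) = Pow(Add(Mul(2, Add(Mul(89, Rational(1, 83)), Mul(-72, Rational(-1, 92)))), -26065), Rational(1, 2)) = Pow(Add(Mul(2, Add(Rational(89, 83), Rational(18, 23))), -26065), Rational(1, 2)) = Pow(Add(Mul(2, Rational(3541, 1909)), -26065), Rational(1, 2)) = Pow(Add(Rational(7082, 1909), -26065), Rational(1, 2)) = Pow(Rational(-49751003, 1909), Rational(1, 2)) = Mul(Rational(1, 1909), I, Pow(94974664727, Rational(1, 2)))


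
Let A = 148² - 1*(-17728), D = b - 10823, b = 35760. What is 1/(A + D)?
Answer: 1/64569 ≈ 1.5487e-5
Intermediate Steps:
D = 24937 (D = 35760 - 10823 = 24937)
A = 39632 (A = 21904 + 17728 = 39632)
1/(A + D) = 1/(39632 + 24937) = 1/64569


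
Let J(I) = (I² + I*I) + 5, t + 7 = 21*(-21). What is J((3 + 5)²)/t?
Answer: -1171/64 ≈ -18.297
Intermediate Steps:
t = -448 (t = -7 + 21*(-21) = -7 - 441 = -448)
J(I) = 5 + 2*I² (J(I) = (I² + I²) + 5 = 2*I² + 5 = 5 + 2*I²)
J((3 + 5)²)/t = (5 + 2*((3 + 5)²)²)/(-448) = (5 + 2*(8²)²)*(-1/448) = (5 + 2*64²)*(-1/448) = (5 + 2*4096)*(-1/448) = (5 + 8192)*(-1/448) = 8197*(-1/448) = -1171/64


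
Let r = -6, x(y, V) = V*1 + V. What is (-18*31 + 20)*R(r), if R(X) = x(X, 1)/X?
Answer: 538/3 ≈ 179.33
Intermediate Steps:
x(y, V) = 2*V (x(y, V) = V + V = 2*V)
R(X) = 2/X (R(X) = (2*1)/X = 2/X)
(-18*31 + 20)*R(r) = (-18*31 + 20)*(2/(-6)) = (-558 + 20)*(2*(-⅙)) = -538*(-⅓) = 538/3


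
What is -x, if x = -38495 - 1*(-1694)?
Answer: 36801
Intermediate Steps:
x = -36801 (x = -38495 + 1694 = -36801)
-x = -1*(-36801) = 36801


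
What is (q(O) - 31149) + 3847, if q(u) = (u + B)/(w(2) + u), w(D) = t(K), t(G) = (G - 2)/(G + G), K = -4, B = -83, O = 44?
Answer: -4887214/179 ≈ -27303.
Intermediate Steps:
t(G) = (-2 + G)/(2*G) (t(G) = (-2 + G)/((2*G)) = (-2 + G)*(1/(2*G)) = (-2 + G)/(2*G))
w(D) = ¾ (w(D) = (½)*(-2 - 4)/(-4) = (½)*(-¼)*(-6) = ¾)
q(u) = (-83 + u)/(¾ + u) (q(u) = (u - 83)/(¾ + u) = (-83 + u)/(¾ + u))
(q(O) - 31149) + 3847 = (4*(-83 + 44)/(3 + 4*44) - 31149) + 3847 = (4*(-39)/(3 + 176) - 31149) + 3847 = (4*(-39)/179 - 31149) + 3847 = (4*(1/179)*(-39) - 31149) + 3847 = (-156/179 - 31149) + 3847 = -5575827/179 + 3847 = -4887214/179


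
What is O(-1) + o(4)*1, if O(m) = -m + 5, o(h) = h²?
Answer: 22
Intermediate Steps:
O(m) = 5 - m
O(-1) + o(4)*1 = (5 - 1*(-1)) + 4²*1 = (5 + 1) + 16*1 = 6 + 16 = 22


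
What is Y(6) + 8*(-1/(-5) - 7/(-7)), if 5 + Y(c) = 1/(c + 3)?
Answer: 212/45 ≈ 4.7111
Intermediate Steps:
Y(c) = -5 + 1/(3 + c) (Y(c) = -5 + 1/(c + 3) = -5 + 1/(3 + c))
Y(6) + 8*(-1/(-5) - 7/(-7)) = (-14 - 5*6)/(3 + 6) + 8*(-1/(-5) - 7/(-7)) = (-14 - 30)/9 + 8*(-1*(-1/5) - 7*(-1/7)) = (1/9)*(-44) + 8*(1/5 + 1) = -44/9 + 8*(6/5) = -44/9 + 48/5 = 212/45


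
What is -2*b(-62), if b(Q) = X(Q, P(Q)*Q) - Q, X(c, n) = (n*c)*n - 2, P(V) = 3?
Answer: 4289784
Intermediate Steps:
X(c, n) = -2 + c*n**2 (X(c, n) = (c*n)*n - 2 = c*n**2 - 2 = -2 + c*n**2)
b(Q) = -2 - Q + 9*Q**3 (b(Q) = (-2 + Q*(3*Q)**2) - Q = (-2 + Q*(9*Q**2)) - Q = (-2 + 9*Q**3) - Q = -2 - Q + 9*Q**3)
-2*b(-62) = -2*(-2 - 1*(-62) + 9*(-62)**3) = -2*(-2 + 62 + 9*(-238328)) = -2*(-2 + 62 - 2144952) = -2*(-2144892) = 4289784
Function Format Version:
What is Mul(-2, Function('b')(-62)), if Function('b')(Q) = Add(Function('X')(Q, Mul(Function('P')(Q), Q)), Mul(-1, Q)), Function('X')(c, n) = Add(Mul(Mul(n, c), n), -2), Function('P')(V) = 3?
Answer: 4289784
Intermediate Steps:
Function('X')(c, n) = Add(-2, Mul(c, Pow(n, 2))) (Function('X')(c, n) = Add(Mul(Mul(c, n), n), -2) = Add(Mul(c, Pow(n, 2)), -2) = Add(-2, Mul(c, Pow(n, 2))))
Function('b')(Q) = Add(-2, Mul(-1, Q), Mul(9, Pow(Q, 3))) (Function('b')(Q) = Add(Add(-2, Mul(Q, Pow(Mul(3, Q), 2))), Mul(-1, Q)) = Add(Add(-2, Mul(Q, Mul(9, Pow(Q, 2)))), Mul(-1, Q)) = Add(Add(-2, Mul(9, Pow(Q, 3))), Mul(-1, Q)) = Add(-2, Mul(-1, Q), Mul(9, Pow(Q, 3))))
Mul(-2, Function('b')(-62)) = Mul(-2, Add(-2, Mul(-1, -62), Mul(9, Pow(-62, 3)))) = Mul(-2, Add(-2, 62, Mul(9, -238328))) = Mul(-2, Add(-2, 62, -2144952)) = Mul(-2, -2144892) = 4289784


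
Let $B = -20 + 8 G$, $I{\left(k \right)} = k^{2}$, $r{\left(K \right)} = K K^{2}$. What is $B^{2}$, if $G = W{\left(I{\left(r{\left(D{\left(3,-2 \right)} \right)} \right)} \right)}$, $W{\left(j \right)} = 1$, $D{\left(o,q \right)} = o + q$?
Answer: $144$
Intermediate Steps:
$r{\left(K \right)} = K^{3}$
$G = 1$
$B = -12$ ($B = -20 + 8 \cdot 1 = -20 + 8 = -12$)
$B^{2} = \left(-12\right)^{2} = 144$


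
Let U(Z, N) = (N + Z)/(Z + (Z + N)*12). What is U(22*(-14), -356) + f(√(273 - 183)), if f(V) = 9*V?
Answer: 166/2069 + 27*√10 ≈ 85.462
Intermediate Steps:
U(Z, N) = (N + Z)/(12*N + 13*Z) (U(Z, N) = (N + Z)/(Z + (N + Z)*12) = (N + Z)/(Z + (12*N + 12*Z)) = (N + Z)/(12*N + 13*Z))
U(22*(-14), -356) + f(√(273 - 183)) = (-356 + 22*(-14))/(12*(-356) + 13*(22*(-14))) + 9*√(273 - 183) = (-356 - 308)/(-4272 + 13*(-308)) + 9*√90 = -664/(-4272 - 4004) + 9*(3*√10) = -664/(-8276) + 27*√10 = -1/8276*(-664) + 27*√10 = 166/2069 + 27*√10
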